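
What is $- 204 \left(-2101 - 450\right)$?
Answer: $520404$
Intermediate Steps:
$- 204 \left(-2101 - 450\right) = \left(-204\right) \left(-2551\right) = 520404$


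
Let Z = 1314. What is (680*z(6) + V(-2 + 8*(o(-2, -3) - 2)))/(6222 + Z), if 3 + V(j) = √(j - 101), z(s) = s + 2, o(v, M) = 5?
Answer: 5437/7536 + I*√79/7536 ≈ 0.72147 + 0.0011794*I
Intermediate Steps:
z(s) = 2 + s
V(j) = -3 + √(-101 + j) (V(j) = -3 + √(j - 101) = -3 + √(-101 + j))
(680*z(6) + V(-2 + 8*(o(-2, -3) - 2)))/(6222 + Z) = (680*(2 + 6) + (-3 + √(-101 + (-2 + 8*(5 - 2)))))/(6222 + 1314) = (680*8 + (-3 + √(-101 + (-2 + 8*3))))/7536 = (5440 + (-3 + √(-101 + (-2 + 24))))*(1/7536) = (5440 + (-3 + √(-101 + 22)))*(1/7536) = (5440 + (-3 + √(-79)))*(1/7536) = (5440 + (-3 + I*√79))*(1/7536) = (5437 + I*√79)*(1/7536) = 5437/7536 + I*√79/7536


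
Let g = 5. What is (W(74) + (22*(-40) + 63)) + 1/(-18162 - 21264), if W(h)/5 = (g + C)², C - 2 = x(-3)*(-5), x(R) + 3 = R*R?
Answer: 72070727/39426 ≈ 1828.0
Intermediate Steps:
x(R) = -3 + R² (x(R) = -3 + R*R = -3 + R²)
C = -28 (C = 2 + (-3 + (-3)²)*(-5) = 2 + (-3 + 9)*(-5) = 2 + 6*(-5) = 2 - 30 = -28)
W(h) = 2645 (W(h) = 5*(5 - 28)² = 5*(-23)² = 5*529 = 2645)
(W(74) + (22*(-40) + 63)) + 1/(-18162 - 21264) = (2645 + (22*(-40) + 63)) + 1/(-18162 - 21264) = (2645 + (-880 + 63)) + 1/(-39426) = (2645 - 817) - 1/39426 = 1828 - 1/39426 = 72070727/39426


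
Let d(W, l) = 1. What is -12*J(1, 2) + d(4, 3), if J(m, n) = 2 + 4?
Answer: -71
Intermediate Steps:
J(m, n) = 6
-12*J(1, 2) + d(4, 3) = -12*6 + 1 = -72 + 1 = -71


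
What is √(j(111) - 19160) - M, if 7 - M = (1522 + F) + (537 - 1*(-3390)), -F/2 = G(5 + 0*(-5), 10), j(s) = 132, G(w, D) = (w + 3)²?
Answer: 5314 + 2*I*√4757 ≈ 5314.0 + 137.94*I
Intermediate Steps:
G(w, D) = (3 + w)²
F = -128 (F = -2*(3 + (5 + 0*(-5)))² = -2*(3 + (5 + 0))² = -2*(3 + 5)² = -2*8² = -2*64 = -128)
M = -5314 (M = 7 - ((1522 - 128) + (537 - 1*(-3390))) = 7 - (1394 + (537 + 3390)) = 7 - (1394 + 3927) = 7 - 1*5321 = 7 - 5321 = -5314)
√(j(111) - 19160) - M = √(132 - 19160) - 1*(-5314) = √(-19028) + 5314 = 2*I*√4757 + 5314 = 5314 + 2*I*√4757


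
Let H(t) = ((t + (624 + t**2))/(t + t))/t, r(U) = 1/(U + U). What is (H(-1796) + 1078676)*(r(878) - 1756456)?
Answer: -5365814721611566098465/2832090848 ≈ -1.8946e+12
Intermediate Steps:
r(U) = 1/(2*U)
H(t) = (624 + t + t**2)/(2*t**2) (H(t) = ((624 + t + t**2)/((2*t)))/t = ((624 + t + t**2)*(1/(2*t)))/t = ((624 + t + t**2)/(2*t))/t = (624 + t + t**2)/(2*t**2))
(H(-1796) + 1078676)*(r(878) - 1756456) = ((1/2)*(624 - 1796 + (-1796)**2)/(-1796)**2 + 1078676)*((1/2)/878 - 1756456) = ((1/2)*(1/3225616)*(624 - 1796 + 3225616) + 1078676)*((1/2)*(1/878) - 1756456) = ((1/2)*(1/3225616)*3224444 + 1078676)*(1/1756 - 1756456) = (806111/1612808 + 1078676)*(-3084336735/1756) = (1739698088319/1612808)*(-3084336735/1756) = -5365814721611566098465/2832090848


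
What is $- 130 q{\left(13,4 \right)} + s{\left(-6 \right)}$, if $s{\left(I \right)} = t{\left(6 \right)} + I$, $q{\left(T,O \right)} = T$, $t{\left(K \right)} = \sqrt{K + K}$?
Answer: $-1696 + 2 \sqrt{3} \approx -1692.5$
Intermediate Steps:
$t{\left(K \right)} = \sqrt{2} \sqrt{K}$ ($t{\left(K \right)} = \sqrt{2 K} = \sqrt{2} \sqrt{K}$)
$s{\left(I \right)} = I + 2 \sqrt{3}$ ($s{\left(I \right)} = \sqrt{2} \sqrt{6} + I = 2 \sqrt{3} + I = I + 2 \sqrt{3}$)
$- 130 q{\left(13,4 \right)} + s{\left(-6 \right)} = \left(-130\right) 13 - \left(6 - 2 \sqrt{3}\right) = -1690 - \left(6 - 2 \sqrt{3}\right) = -1696 + 2 \sqrt{3}$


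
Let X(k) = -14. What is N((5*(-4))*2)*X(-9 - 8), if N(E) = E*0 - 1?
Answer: 14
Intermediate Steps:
N(E) = -1 (N(E) = 0 - 1 = -1)
N((5*(-4))*2)*X(-9 - 8) = -1*(-14) = 14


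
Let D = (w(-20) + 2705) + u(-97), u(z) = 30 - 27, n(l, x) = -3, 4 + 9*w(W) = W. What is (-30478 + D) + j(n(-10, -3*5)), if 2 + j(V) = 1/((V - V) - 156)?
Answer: -1444283/52 ≈ -27775.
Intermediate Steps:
w(W) = -4/9 + W/9
j(V) = -313/156 (j(V) = -2 + 1/((V - V) - 156) = -2 + 1/(0 - 156) = -2 + 1/(-156) = -2 - 1/156 = -313/156)
u(z) = 3
D = 8116/3 (D = ((-4/9 + (⅑)*(-20)) + 2705) + 3 = ((-4/9 - 20/9) + 2705) + 3 = (-8/3 + 2705) + 3 = 8107/3 + 3 = 8116/3 ≈ 2705.3)
(-30478 + D) + j(n(-10, -3*5)) = (-30478 + 8116/3) - 313/156 = -83318/3 - 313/156 = -1444283/52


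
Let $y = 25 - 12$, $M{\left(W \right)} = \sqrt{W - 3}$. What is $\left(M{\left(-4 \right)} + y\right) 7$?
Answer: $91 + 7 i \sqrt{7} \approx 91.0 + 18.52 i$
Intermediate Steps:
$M{\left(W \right)} = \sqrt{-3 + W}$
$y = 13$
$\left(M{\left(-4 \right)} + y\right) 7 = \left(\sqrt{-3 - 4} + 13\right) 7 = \left(\sqrt{-7} + 13\right) 7 = \left(i \sqrt{7} + 13\right) 7 = \left(13 + i \sqrt{7}\right) 7 = 91 + 7 i \sqrt{7}$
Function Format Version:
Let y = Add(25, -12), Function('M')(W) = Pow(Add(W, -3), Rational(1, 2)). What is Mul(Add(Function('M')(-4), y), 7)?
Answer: Add(91, Mul(7, I, Pow(7, Rational(1, 2)))) ≈ Add(91.000, Mul(18.520, I))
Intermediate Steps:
Function('M')(W) = Pow(Add(-3, W), Rational(1, 2))
y = 13
Mul(Add(Function('M')(-4), y), 7) = Mul(Add(Pow(Add(-3, -4), Rational(1, 2)), 13), 7) = Mul(Add(Pow(-7, Rational(1, 2)), 13), 7) = Mul(Add(Mul(I, Pow(7, Rational(1, 2))), 13), 7) = Mul(Add(13, Mul(I, Pow(7, Rational(1, 2)))), 7) = Add(91, Mul(7, I, Pow(7, Rational(1, 2))))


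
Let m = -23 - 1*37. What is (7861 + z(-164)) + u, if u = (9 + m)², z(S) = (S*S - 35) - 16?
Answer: 37307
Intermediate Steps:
m = -60 (m = -23 - 37 = -60)
z(S) = -51 + S² (z(S) = (S² - 35) - 16 = (-35 + S²) - 16 = -51 + S²)
u = 2601 (u = (9 - 60)² = (-51)² = 2601)
(7861 + z(-164)) + u = (7861 + (-51 + (-164)²)) + 2601 = (7861 + (-51 + 26896)) + 2601 = (7861 + 26845) + 2601 = 34706 + 2601 = 37307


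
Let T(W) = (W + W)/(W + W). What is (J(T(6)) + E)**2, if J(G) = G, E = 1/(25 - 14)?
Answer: 144/121 ≈ 1.1901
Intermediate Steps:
T(W) = 1 (T(W) = (2*W)/((2*W)) = (2*W)*(1/(2*W)) = 1)
E = 1/11 ≈ 0.090909
(J(T(6)) + E)**2 = (1 + 1/11)**2 = (12/11)**2 = 144/121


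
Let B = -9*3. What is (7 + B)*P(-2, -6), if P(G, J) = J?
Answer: 120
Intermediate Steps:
B = -27
(7 + B)*P(-2, -6) = (7 - 27)*(-6) = -20*(-6) = 120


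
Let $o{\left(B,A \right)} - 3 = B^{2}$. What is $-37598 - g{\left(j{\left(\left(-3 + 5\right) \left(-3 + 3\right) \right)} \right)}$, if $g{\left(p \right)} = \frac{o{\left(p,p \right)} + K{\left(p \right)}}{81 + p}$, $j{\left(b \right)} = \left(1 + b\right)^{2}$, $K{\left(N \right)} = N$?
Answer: $- \frac{3083041}{82} \approx -37598.0$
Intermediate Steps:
$o{\left(B,A \right)} = 3 + B^{2}$
$g{\left(p \right)} = \frac{3 + p + p^{2}}{81 + p}$ ($g{\left(p \right)} = \frac{\left(3 + p^{2}\right) + p}{81 + p} = \frac{3 + p + p^{2}}{81 + p}$)
$-37598 - g{\left(j{\left(\left(-3 + 5\right) \left(-3 + 3\right) \right)} \right)} = -37598 - \frac{3 + \left(1 + \left(-3 + 5\right) \left(-3 + 3\right)\right)^{2} + \left(\left(1 + \left(-3 + 5\right) \left(-3 + 3\right)\right)^{2}\right)^{2}}{81 + \left(1 + \left(-3 + 5\right) \left(-3 + 3\right)\right)^{2}} = -37598 - \frac{3 + \left(1 + 2 \cdot 0\right)^{2} + \left(\left(1 + 2 \cdot 0\right)^{2}\right)^{2}}{81 + \left(1 + 2 \cdot 0\right)^{2}} = -37598 - \frac{3 + \left(1 + 0\right)^{2} + \left(\left(1 + 0\right)^{2}\right)^{2}}{81 + \left(1 + 0\right)^{2}} = -37598 - \frac{3 + 1^{2} + \left(1^{2}\right)^{2}}{81 + 1^{2}} = -37598 - \frac{3 + 1 + 1^{2}}{81 + 1} = -37598 - \frac{3 + 1 + 1}{82} = -37598 - \frac{1}{82} \cdot 5 = -37598 - \frac{5}{82} = - \frac{3083041}{82}$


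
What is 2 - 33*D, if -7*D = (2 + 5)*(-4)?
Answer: -130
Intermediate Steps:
D = 4 (D = -(2 + 5)*(-4)/7 = -(-4) = -⅐*(-28) = 4)
2 - 33*D = 2 - 33*4 = 2 - 132 = -130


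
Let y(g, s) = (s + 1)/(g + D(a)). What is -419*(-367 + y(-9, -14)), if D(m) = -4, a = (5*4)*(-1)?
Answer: 153354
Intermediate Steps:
a = -20 (a = 20*(-1) = -20)
y(g, s) = (1 + s)/(-4 + g) (y(g, s) = (s + 1)/(g - 4) = (1 + s)/(-4 + g))
-419*(-367 + y(-9, -14)) = -419*(-367 + (1 - 14)/(-4 - 9)) = -419*(-367 - 13/(-13)) = -419*(-367 - 1/13*(-13)) = -419*(-367 + 1) = -419*(-366) = 153354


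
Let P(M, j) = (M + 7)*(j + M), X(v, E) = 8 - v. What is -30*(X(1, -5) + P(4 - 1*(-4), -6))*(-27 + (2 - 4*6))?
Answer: 54390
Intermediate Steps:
P(M, j) = (7 + M)*(M + j)
-30*(X(1, -5) + P(4 - 1*(-4), -6))*(-27 + (2 - 4*6)) = -30*((8 - 1*1) + ((4 - 1*(-4))² + 7*(4 - 1*(-4)) + 7*(-6) + (4 - 1*(-4))*(-6)))*(-27 + (2 - 4*6)) = -30*((8 - 1) + ((4 + 4)² + 7*(4 + 4) - 42 + (4 + 4)*(-6)))*(-27 + (2 - 24)) = -30*(7 + (8² + 7*8 - 42 + 8*(-6)))*(-27 - 22) = -30*(7 + (64 + 56 - 42 - 48))*(-49) = -30*(7 + 30)*(-49) = -30*37*(-49) = -30*(-1813) = -1*(-54390) = 54390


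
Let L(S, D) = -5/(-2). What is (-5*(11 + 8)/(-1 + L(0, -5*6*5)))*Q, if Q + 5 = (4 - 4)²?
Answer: 950/3 ≈ 316.67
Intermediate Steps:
L(S, D) = 5/2 (L(S, D) = -5*(-½) = 5/2)
Q = -5 (Q = -5 + (4 - 4)² = -5 + 0² = -5 + 0 = -5)
(-5*(11 + 8)/(-1 + L(0, -5*6*5)))*Q = -5*(11 + 8)/(-1 + 5/2)*(-5) = -95/3/2*(-5) = -95*2/3*(-5) = -5*38/3*(-5) = -190/3*(-5) = 950/3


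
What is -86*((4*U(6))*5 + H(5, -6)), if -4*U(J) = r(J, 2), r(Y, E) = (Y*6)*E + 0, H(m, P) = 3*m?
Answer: 29670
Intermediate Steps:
r(Y, E) = 6*E*Y (r(Y, E) = (6*Y)*E + 0 = 6*E*Y + 0 = 6*E*Y)
U(J) = -3*J (U(J) = -3*2*J/2 = -3*J)
-86*((4*U(6))*5 + H(5, -6)) = -86*((4*(-3*6))*5 + 3*5) = -86*((4*(-18))*5 + 15) = -86*(-72*5 + 15) = -86*(-360 + 15) = -86*(-345) = 29670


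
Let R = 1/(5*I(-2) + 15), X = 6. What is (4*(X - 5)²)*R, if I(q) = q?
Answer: ⅘ ≈ 0.80000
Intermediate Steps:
R = ⅕ (R = 1/(5*(-2) + 15) = 1/(-10 + 15) = 1/5 = ⅕ ≈ 0.20000)
(4*(X - 5)²)*R = (4*(6 - 5)²)*(⅕) = (4*1²)*(⅕) = (4*1)*(⅕) = 4*(⅕) = ⅘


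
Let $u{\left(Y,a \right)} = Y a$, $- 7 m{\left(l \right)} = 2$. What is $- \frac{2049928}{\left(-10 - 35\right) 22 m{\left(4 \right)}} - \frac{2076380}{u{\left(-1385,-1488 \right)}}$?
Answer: $- \frac{3975362977}{548460} \approx -7248.2$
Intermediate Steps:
$m{\left(l \right)} = - \frac{2}{7}$ ($m{\left(l \right)} = \left(- \frac{1}{7}\right) 2 = - \frac{2}{7}$)
$- \frac{2049928}{\left(-10 - 35\right) 22 m{\left(4 \right)}} - \frac{2076380}{u{\left(-1385,-1488 \right)}} = - \frac{2049928}{\left(-10 - 35\right) 22 \left(- \frac{2}{7}\right)} - \frac{2076380}{\left(-1385\right) \left(-1488\right)} = - \frac{2049928}{\left(-10 - 35\right) 22 \left(- \frac{2}{7}\right)} - \frac{2076380}{2060880} = - \frac{2049928}{\left(-45\right) 22 \left(- \frac{2}{7}\right)} - \frac{3349}{3324} = - \frac{2049928}{\left(-990\right) \left(- \frac{2}{7}\right)} - \frac{3349}{3324} = - \frac{2049928}{\frac{1980}{7}} - \frac{3349}{3324} = \left(-2049928\right) \frac{7}{1980} - \frac{3349}{3324} = - \frac{3587374}{495} - \frac{3349}{3324} = - \frac{3975362977}{548460}$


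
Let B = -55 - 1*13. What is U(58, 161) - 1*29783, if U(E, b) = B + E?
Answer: -29793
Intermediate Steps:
B = -68 (B = -55 - 13 = -68)
U(E, b) = -68 + E
U(58, 161) - 1*29783 = (-68 + 58) - 1*29783 = -10 - 29783 = -29793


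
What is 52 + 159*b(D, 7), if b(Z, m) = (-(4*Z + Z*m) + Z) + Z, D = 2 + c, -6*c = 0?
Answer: -2810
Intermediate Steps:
c = 0 (c = -1/6*0 = 0)
D = 2 (D = 2 + 0 = 2)
b(Z, m) = -2*Z - Z*m (b(Z, m) = ((-4*Z - Z*m) + Z) + Z = (-3*Z - Z*m) + Z = -2*Z - Z*m)
52 + 159*b(D, 7) = 52 + 159*(-1*2*(2 + 7)) = 52 + 159*(-1*2*9) = 52 + 159*(-18) = 52 - 2862 = -2810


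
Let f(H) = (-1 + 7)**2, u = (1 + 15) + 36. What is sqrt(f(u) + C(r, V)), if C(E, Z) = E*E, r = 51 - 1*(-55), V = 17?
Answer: 2*sqrt(2818) ≈ 106.17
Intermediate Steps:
u = 52 (u = 16 + 36 = 52)
r = 106 (r = 51 + 55 = 106)
C(E, Z) = E**2
f(H) = 36 (f(H) = 6**2 = 36)
sqrt(f(u) + C(r, V)) = sqrt(36 + 106**2) = sqrt(36 + 11236) = sqrt(11272) = 2*sqrt(2818)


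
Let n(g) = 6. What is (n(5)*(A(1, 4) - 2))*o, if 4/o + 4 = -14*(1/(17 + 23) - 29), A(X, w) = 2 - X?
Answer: -480/8033 ≈ -0.059754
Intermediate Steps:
o = 80/8033 (o = 4/(-4 - 14*(1/(17 + 23) - 29)) = 4/(-4 - 14*(1/40 - 29)) = 4/(-4 - 14*(-1159/40)) = 4/(-4 + 8113/20) = 4/(8033/20) = 4*(20/8033) = 80/8033 ≈ 0.0099589)
(n(5)*(A(1, 4) - 2))*o = (6*((2 - 1*1) - 2))*(80/8033) = (6*((2 - 1) - 2))*(80/8033) = (6*(1 - 2))*(80/8033) = (6*(-1))*(80/8033) = -6*80/8033 = -480/8033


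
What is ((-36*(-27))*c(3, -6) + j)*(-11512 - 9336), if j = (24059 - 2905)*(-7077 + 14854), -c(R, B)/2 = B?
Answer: -3430044761056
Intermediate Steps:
c(R, B) = -2*B
j = 164514658 (j = 21154*7777 = 164514658)
((-36*(-27))*c(3, -6) + j)*(-11512 - 9336) = ((-36*(-27))*(-2*(-6)) + 164514658)*(-11512 - 9336) = (972*12 + 164514658)*(-20848) = (11664 + 164514658)*(-20848) = 164526322*(-20848) = -3430044761056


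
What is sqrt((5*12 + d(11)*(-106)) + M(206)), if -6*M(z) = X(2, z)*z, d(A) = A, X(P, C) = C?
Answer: 2*I*sqrt(18402)/3 ≈ 90.436*I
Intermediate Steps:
M(z) = -z**2/6 (M(z) = -z*z/6 = -z**2/6)
sqrt((5*12 + d(11)*(-106)) + M(206)) = sqrt((5*12 + 11*(-106)) - 1/6*206**2) = sqrt((60 - 1166) - 1/6*42436) = sqrt(-1106 - 21218/3) = sqrt(-24536/3) = 2*I*sqrt(18402)/3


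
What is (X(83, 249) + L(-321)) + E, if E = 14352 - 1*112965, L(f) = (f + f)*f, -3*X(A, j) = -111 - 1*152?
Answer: 322670/3 ≈ 1.0756e+5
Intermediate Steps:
X(A, j) = 263/3 (X(A, j) = -(-111 - 1*152)/3 = -(-111 - 152)/3 = -⅓*(-263) = 263/3)
L(f) = 2*f² (L(f) = (2*f)*f = 2*f²)
E = -98613 (E = 14352 - 112965 = -98613)
(X(83, 249) + L(-321)) + E = (263/3 + 2*(-321)²) - 98613 = (263/3 + 2*103041) - 98613 = (263/3 + 206082) - 98613 = 618509/3 - 98613 = 322670/3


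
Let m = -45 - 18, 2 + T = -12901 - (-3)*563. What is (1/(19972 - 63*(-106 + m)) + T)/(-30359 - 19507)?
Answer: 343361465/1526847054 ≈ 0.22488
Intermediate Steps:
T = -11214 (T = -2 + (-12901 - (-3)*563) = -2 + (-12901 - 1*(-1689)) = -2 + (-12901 + 1689) = -2 - 11212 = -11214)
m = -63
(1/(19972 - 63*(-106 + m)) + T)/(-30359 - 19507) = (1/(19972 - 63*(-106 - 63)) - 11214)/(-30359 - 19507) = (1/(19972 - 63*(-169)) - 11214)/(-49866) = (1/(19972 + 10647) - 11214)*(-1/49866) = (1/30619 - 11214)*(-1/49866) = -343361465/30619*(-1/49866) = 343361465/1526847054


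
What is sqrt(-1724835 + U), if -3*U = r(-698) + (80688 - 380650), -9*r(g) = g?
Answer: I*sqrt(131614755)/9 ≈ 1274.7*I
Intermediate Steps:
r(g) = -g/9
U = 2698960/27 (U = -(-1/9*(-698) + (80688 - 380650))/3 = -(698/9 - 299962)/3 = -1/3*(-2698960/9) = 2698960/27 ≈ 99962.)
sqrt(-1724835 + U) = sqrt(-1724835 + 2698960/27) = sqrt(-43871585/27) = I*sqrt(131614755)/9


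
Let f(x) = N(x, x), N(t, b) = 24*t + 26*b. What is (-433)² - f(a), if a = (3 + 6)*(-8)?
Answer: 191089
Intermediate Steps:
a = -72 (a = 9*(-8) = -72)
f(x) = 50*x (f(x) = 24*x + 26*x = 50*x)
(-433)² - f(a) = (-433)² - 50*(-72) = 187489 - 1*(-3600) = 187489 + 3600 = 191089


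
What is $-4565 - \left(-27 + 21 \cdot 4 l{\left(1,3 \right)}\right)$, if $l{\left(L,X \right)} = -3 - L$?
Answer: $-4202$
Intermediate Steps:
$-4565 - \left(-27 + 21 \cdot 4 l{\left(1,3 \right)}\right) = -4565 - \left(-27 + 21 \cdot 4 \left(-3 - 1\right)\right) = -4565 - \left(-27 + 21 \cdot 4 \left(-4\right)\right) = -4565 - \left(-27 + 21 \left(-16\right)\right) = -4565 - \left(-27 - 336\right) = -4565 - -363 = -4565 + 363 = -4202$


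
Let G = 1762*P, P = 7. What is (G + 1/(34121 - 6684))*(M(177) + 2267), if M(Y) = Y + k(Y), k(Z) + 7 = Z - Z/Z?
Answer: 884259996867/27437 ≈ 3.2229e+7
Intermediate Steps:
k(Z) = -8 + Z (k(Z) = -7 + (Z - Z/Z) = -7 + (Z - 1*1) = -7 + (Z - 1) = -7 + (-1 + Z) = -8 + Z)
M(Y) = -8 + 2*Y (M(Y) = Y + (-8 + Y) = -8 + 2*Y)
G = 12334 (G = 1762*7 = 12334)
(G + 1/(34121 - 6684))*(M(177) + 2267) = (12334 + 1/(34121 - 6684))*((-8 + 2*177) + 2267) = (12334 + 1/27437)*((-8 + 354) + 2267) = (12334 + 1/27437)*(346 + 2267) = (338407959/27437)*2613 = 884259996867/27437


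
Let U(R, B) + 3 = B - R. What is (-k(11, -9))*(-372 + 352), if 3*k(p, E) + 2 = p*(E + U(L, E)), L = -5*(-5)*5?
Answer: -10720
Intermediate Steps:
L = 125 (L = 25*5 = 125)
U(R, B) = -3 + B - R (U(R, B) = -3 + (B - R) = -3 + B - R)
k(p, E) = -⅔ + p*(-128 + 2*E)/3 (k(p, E) = -⅔ + (p*(E + (-3 + E - 1*125)))/3 = -⅔ + (p*(E + (-3 + E - 125)))/3 = -⅔ + (p*(E + (-128 + E)))/3 = -⅔ + (p*(-128 + 2*E))/3 = -⅔ + p*(-128 + 2*E)/3)
(-k(11, -9))*(-372 + 352) = (-(-⅔ + (⅓)*(-9)*11 + (⅓)*11*(-128 - 9)))*(-372 + 352) = -(-⅔ - 33 + (⅓)*11*(-137))*(-20) = -(-⅔ - 33 - 1507/3)*(-20) = -1*(-536)*(-20) = 536*(-20) = -10720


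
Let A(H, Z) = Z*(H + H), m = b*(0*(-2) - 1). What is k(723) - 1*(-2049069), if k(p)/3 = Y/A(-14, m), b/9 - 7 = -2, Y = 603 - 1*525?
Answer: 143434843/70 ≈ 2.0491e+6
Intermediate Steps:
Y = 78 (Y = 603 - 525 = 78)
b = 45 (b = 63 + 9*(-2) = 63 - 18 = 45)
m = -45 (m = 45*(0*(-2) - 1) = 45*(0 - 1) = 45*(-1) = -45)
A(H, Z) = 2*H*Z (A(H, Z) = Z*(2*H) = 2*H*Z)
k(p) = 13/70 (k(p) = 3*(78/((2*(-14)*(-45)))) = 3*(78/1260) = 3*(78*(1/1260)) = 3*(13/210) = 13/70)
k(723) - 1*(-2049069) = 13/70 - 1*(-2049069) = 13/70 + 2049069 = 143434843/70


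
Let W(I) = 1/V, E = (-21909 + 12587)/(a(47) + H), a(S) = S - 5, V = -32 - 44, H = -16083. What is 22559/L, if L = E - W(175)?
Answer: 27502037844/724513 ≈ 37959.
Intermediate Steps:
V = -76
a(S) = -5 + S
E = 9322/16041 (E = (-21909 + 12587)/((-5 + 47) - 16083) = -9322/(42 - 16083) = -9322/(-16041) = -9322*(-1/16041) = 9322/16041 ≈ 0.58114)
W(I) = -1/76 (W(I) = 1/(-76) = -1/76)
L = 724513/1219116 (L = 9322/16041 - 1*(-1/76) = 9322/16041 + 1/76 = 724513/1219116 ≈ 0.59429)
22559/L = 22559/(724513/1219116) = 22559*(1219116/724513) = 27502037844/724513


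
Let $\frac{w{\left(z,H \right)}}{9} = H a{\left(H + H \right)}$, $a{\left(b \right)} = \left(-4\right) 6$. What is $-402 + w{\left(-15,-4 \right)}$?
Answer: $462$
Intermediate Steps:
$a{\left(b \right)} = -24$
$w{\left(z,H \right)} = - 216 H$ ($w{\left(z,H \right)} = 9 H \left(-24\right) = 9 \left(- 24 H\right) = - 216 H$)
$-402 + w{\left(-15,-4 \right)} = -402 - -864 = -402 + 864 = 462$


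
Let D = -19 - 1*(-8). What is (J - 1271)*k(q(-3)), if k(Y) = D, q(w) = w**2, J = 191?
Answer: 11880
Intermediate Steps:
D = -11 (D = -19 + 8 = -11)
k(Y) = -11
(J - 1271)*k(q(-3)) = (191 - 1271)*(-11) = -1080*(-11) = 11880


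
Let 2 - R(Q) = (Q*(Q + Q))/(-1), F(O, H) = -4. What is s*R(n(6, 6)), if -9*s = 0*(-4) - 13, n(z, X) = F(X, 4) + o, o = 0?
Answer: 442/9 ≈ 49.111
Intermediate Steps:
n(z, X) = -4 (n(z, X) = -4 + 0 = -4)
s = 13/9 (s = -(0*(-4) - 13)/9 = -(0 - 13)/9 = -1/9*(-13) = 13/9 ≈ 1.4444)
R(Q) = 2 + 2*Q**2 (R(Q) = 2 - Q*(Q + Q)/(-1) = 2 - Q*(2*Q)*(-1) = 2 - 2*Q**2*(-1) = 2 - (-2)*Q**2 = 2 + 2*Q**2)
s*R(n(6, 6)) = 13*(2 + 2*(-4)**2)/9 = 13*(2 + 2*16)/9 = 13*(2 + 32)/9 = (13/9)*34 = 442/9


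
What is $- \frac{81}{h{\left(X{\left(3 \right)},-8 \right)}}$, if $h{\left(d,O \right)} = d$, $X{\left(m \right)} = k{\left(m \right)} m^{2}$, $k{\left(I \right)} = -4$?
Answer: $\frac{9}{4} \approx 2.25$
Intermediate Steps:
$X{\left(m \right)} = - 4 m^{2}$
$- \frac{81}{h{\left(X{\left(3 \right)},-8 \right)}} = - \frac{81}{\left(-4\right) 3^{2}} = - \frac{81}{\left(-4\right) 9} = - \frac{81}{-36} = \left(-81\right) \left(- \frac{1}{36}\right) = \frac{9}{4}$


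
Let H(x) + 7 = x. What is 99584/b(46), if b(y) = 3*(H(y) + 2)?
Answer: 99584/123 ≈ 809.63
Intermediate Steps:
H(x) = -7 + x
b(y) = -15 + 3*y (b(y) = 3*((-7 + y) + 2) = 3*(-5 + y) = -15 + 3*y)
99584/b(46) = 99584/(-15 + 3*46) = 99584/(-15 + 138) = 99584/123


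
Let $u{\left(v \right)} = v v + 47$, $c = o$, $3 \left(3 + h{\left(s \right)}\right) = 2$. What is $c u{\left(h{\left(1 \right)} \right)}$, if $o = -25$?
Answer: $- \frac{11800}{9} \approx -1311.1$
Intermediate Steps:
$h{\left(s \right)} = - \frac{7}{3}$ ($h{\left(s \right)} = -3 + \frac{1}{3} \cdot 2 = -3 + \frac{2}{3} = - \frac{7}{3}$)
$c = -25$
$u{\left(v \right)} = 47 + v^{2}$ ($u{\left(v \right)} = v^{2} + 47 = 47 + v^{2}$)
$c u{\left(h{\left(1 \right)} \right)} = - 25 \left(47 + \left(- \frac{7}{3}\right)^{2}\right) = - 25 \left(47 + \frac{49}{9}\right) = \left(-25\right) \frac{472}{9} = - \frac{11800}{9}$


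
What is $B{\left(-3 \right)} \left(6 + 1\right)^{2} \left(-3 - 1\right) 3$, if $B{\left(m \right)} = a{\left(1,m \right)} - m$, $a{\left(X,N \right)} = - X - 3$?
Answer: $588$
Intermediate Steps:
$a{\left(X,N \right)} = -3 - X$
$B{\left(m \right)} = -4 - m$ ($B{\left(m \right)} = \left(-3 - 1\right) - m = -4 - m$)
$B{\left(-3 \right)} \left(6 + 1\right)^{2} \left(-3 - 1\right) 3 = \left(-4 - -3\right) \left(6 + 1\right)^{2} \left(-3 - 1\right) 3 = \left(-4 + 3\right) 7^{2} \left(\left(-4\right) 3\right) = \left(-1\right) 49 \left(-12\right) = \left(-49\right) \left(-12\right) = 588$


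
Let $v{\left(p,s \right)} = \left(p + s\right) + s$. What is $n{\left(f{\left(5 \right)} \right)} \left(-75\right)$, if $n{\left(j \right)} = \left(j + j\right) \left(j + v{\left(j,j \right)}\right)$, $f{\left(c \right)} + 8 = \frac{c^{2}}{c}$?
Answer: $-5400$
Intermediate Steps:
$v{\left(p,s \right)} = p + 2 s$
$f{\left(c \right)} = -8 + c$ ($f{\left(c \right)} = -8 + \frac{c^{2}}{c} = -8 + c$)
$n{\left(j \right)} = 8 j^{2}$ ($n{\left(j \right)} = \left(j + j\right) \left(j + \left(j + 2 j\right)\right) = 2 j \left(j + 3 j\right) = 2 j 4 j = 8 j^{2}$)
$n{\left(f{\left(5 \right)} \right)} \left(-75\right) = 8 \left(-8 + 5\right)^{2} \left(-75\right) = 8 \left(-3\right)^{2} \left(-75\right) = 8 \cdot 9 \left(-75\right) = 72 \left(-75\right) = -5400$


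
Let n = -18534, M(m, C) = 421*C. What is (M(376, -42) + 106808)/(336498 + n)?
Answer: 44563/158982 ≈ 0.28030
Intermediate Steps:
(M(376, -42) + 106808)/(336498 + n) = (421*(-42) + 106808)/(336498 - 18534) = (-17682 + 106808)/317964 = 89126*(1/317964) = 44563/158982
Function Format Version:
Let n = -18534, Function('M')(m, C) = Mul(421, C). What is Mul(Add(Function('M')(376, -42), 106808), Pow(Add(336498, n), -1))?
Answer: Rational(44563, 158982) ≈ 0.28030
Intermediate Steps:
Mul(Add(Function('M')(376, -42), 106808), Pow(Add(336498, n), -1)) = Mul(Add(Mul(421, -42), 106808), Pow(Add(336498, -18534), -1)) = Mul(Add(-17682, 106808), Pow(317964, -1)) = Mul(89126, Rational(1, 317964)) = Rational(44563, 158982)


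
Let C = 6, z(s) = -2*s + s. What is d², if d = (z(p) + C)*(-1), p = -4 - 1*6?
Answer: 256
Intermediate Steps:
p = -10 (p = -4 - 6 = -10)
z(s) = -s
d = -16 (d = (-1*(-10) + 6)*(-1) = (10 + 6)*(-1) = 16*(-1) = -16)
d² = (-16)² = 256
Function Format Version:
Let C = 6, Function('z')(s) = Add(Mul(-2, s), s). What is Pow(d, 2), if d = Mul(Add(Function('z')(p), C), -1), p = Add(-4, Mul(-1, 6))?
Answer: 256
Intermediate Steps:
p = -10 (p = Add(-4, -6) = -10)
Function('z')(s) = Mul(-1, s)
d = -16 (d = Mul(Add(Mul(-1, -10), 6), -1) = Mul(Add(10, 6), -1) = Mul(16, -1) = -16)
Pow(d, 2) = Pow(-16, 2) = 256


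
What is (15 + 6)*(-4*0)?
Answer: 0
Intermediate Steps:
(15 + 6)*(-4*0) = 21*0 = 0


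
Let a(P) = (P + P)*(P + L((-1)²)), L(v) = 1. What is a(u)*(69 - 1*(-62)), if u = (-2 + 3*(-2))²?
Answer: 1089920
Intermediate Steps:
u = 64 (u = (-2 - 6)² = (-8)² = 64)
a(P) = 2*P*(1 + P) (a(P) = (P + P)*(P + 1) = (2*P)*(1 + P) = 2*P*(1 + P))
a(u)*(69 - 1*(-62)) = (2*64*(1 + 64))*(69 - 1*(-62)) = (2*64*65)*(69 + 62) = 8320*131 = 1089920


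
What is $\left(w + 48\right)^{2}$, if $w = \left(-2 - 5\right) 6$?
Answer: $36$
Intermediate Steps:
$w = -42$ ($w = \left(-7\right) 6 = -42$)
$\left(w + 48\right)^{2} = \left(-42 + 48\right)^{2} = 6^{2} = 36$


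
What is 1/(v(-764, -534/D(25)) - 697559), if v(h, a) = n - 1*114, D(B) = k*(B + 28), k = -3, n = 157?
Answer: -1/697516 ≈ -1.4337e-6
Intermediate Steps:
D(B) = -84 - 3*B (D(B) = -3*(B + 28) = -3*(28 + B) = -84 - 3*B)
v(h, a) = 43 (v(h, a) = 157 - 1*114 = 157 - 114 = 43)
1/(v(-764, -534/D(25)) - 697559) = 1/(43 - 697559) = 1/(-697516) = -1/697516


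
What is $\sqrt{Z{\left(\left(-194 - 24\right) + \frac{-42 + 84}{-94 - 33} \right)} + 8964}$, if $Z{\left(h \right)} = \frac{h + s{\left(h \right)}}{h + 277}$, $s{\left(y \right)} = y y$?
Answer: $\frac{2 \sqrt{2187732703512253}}{946277} \approx 98.857$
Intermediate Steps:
$s{\left(y \right)} = y^{2}$
$Z{\left(h \right)} = \frac{h + h^{2}}{277 + h}$ ($Z{\left(h \right)} = \frac{h + h^{2}}{h + 277} = \frac{h + h^{2}}{277 + h}$)
$\sqrt{Z{\left(\left(-194 - 24\right) + \frac{-42 + 84}{-94 - 33} \right)} + 8964} = \sqrt{\frac{\left(\left(-194 - 24\right) + \frac{-42 + 84}{-94 - 33}\right) \left(1 + \left(\left(-194 - 24\right) + \frac{-42 + 84}{-94 - 33}\right)\right)}{277 + \left(\left(-194 - 24\right) + \frac{-42 + 84}{-94 - 33}\right)} + 8964} = \sqrt{\frac{\left(-218 + \frac{42}{-127}\right) \left(1 - \left(218 - \frac{42}{-127}\right)\right)}{277 - \left(218 - \frac{42}{-127}\right)} + 8964} = \sqrt{\frac{\left(-218 + 42 \left(- \frac{1}{127}\right)\right) \left(1 + \left(-218 + 42 \left(- \frac{1}{127}\right)\right)\right)}{277 + \left(-218 + 42 \left(- \frac{1}{127}\right)\right)} + 8964} = \sqrt{\frac{\left(-218 - \frac{42}{127}\right) \left(1 - \frac{27728}{127}\right)}{277 - \frac{27728}{127}} + 8964} = \sqrt{- \frac{27728 \left(1 - \frac{27728}{127}\right)}{127 \left(277 - \frac{27728}{127}\right)} + 8964} = \sqrt{\left(- \frac{27728}{127}\right) \frac{1}{\frac{7451}{127}} \left(- \frac{27601}{127}\right) + 8964} = \sqrt{\left(- \frac{27728}{127}\right) \frac{127}{7451} \left(- \frac{27601}{127}\right) + 8964} = \sqrt{\frac{765320528}{946277} + 8964} = \sqrt{\frac{9247747556}{946277}} = \frac{2 \sqrt{2187732703512253}}{946277}$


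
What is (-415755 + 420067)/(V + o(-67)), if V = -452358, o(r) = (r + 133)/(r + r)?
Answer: -5896/618531 ≈ -0.0095323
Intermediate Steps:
o(r) = (133 + r)/(2*r) (o(r) = (133 + r)/((2*r)) = (133 + r)*(1/(2*r)) = (133 + r)/(2*r))
(-415755 + 420067)/(V + o(-67)) = (-415755 + 420067)/(-452358 + (1/2)*(133 - 67)/(-67)) = 4312/(-452358 + (1/2)*(-1/67)*66) = 4312/(-452358 - 33/67) = 4312/(-30308019/67) = 4312*(-67/30308019) = -5896/618531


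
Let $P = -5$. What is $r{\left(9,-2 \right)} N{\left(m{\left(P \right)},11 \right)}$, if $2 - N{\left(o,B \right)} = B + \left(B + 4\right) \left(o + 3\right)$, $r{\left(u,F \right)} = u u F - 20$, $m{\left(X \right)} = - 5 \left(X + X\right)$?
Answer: $146328$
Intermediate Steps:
$m{\left(X \right)} = - 10 X$ ($m{\left(X \right)} = - 5 \cdot 2 X = - 10 X$)
$r{\left(u,F \right)} = -20 + F u^{2}$ ($r{\left(u,F \right)} = u^{2} F - 20 = F u^{2} - 20 = -20 + F u^{2}$)
$N{\left(o,B \right)} = 2 - B - \left(3 + o\right) \left(4 + B\right)$ ($N{\left(o,B \right)} = 2 - \left(B + \left(B + 4\right) \left(o + 3\right)\right) = 2 - \left(B + \left(4 + B\right) \left(3 + o\right)\right) = 2 - \left(B + \left(3 + o\right) \left(4 + B\right)\right) = 2 - B - \left(3 + o\right) \left(4 + B\right)$)
$r{\left(9,-2 \right)} N{\left(m{\left(P \right)},11 \right)} = \left(-20 - 2 \cdot 9^{2}\right) \left(-10 - 44 - 4 \left(\left(-10\right) \left(-5\right)\right) - 11 \left(\left(-10\right) \left(-5\right)\right)\right) = \left(-20 - 162\right) \left(-10 - 44 - 200 - 11 \cdot 50\right) = \left(-20 - 162\right) \left(-10 - 44 - 200 - 550\right) = \left(-182\right) \left(-804\right) = 146328$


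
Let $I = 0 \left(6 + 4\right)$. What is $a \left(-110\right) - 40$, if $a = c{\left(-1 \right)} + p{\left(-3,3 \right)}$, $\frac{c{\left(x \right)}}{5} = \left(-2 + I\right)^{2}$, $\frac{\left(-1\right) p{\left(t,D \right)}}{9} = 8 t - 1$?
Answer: $-26990$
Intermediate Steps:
$I = 0$ ($I = 0 \cdot 10 = 0$)
$p{\left(t,D \right)} = 9 - 72 t$ ($p{\left(t,D \right)} = - 9 \left(8 t - 1\right) = - 9 \left(-1 + 8 t\right) = 9 - 72 t$)
$c{\left(x \right)} = 20$ ($c{\left(x \right)} = 5 \left(-2 + 0\right)^{2} = 5 \left(-2\right)^{2} = 5 \cdot 4 = 20$)
$a = 245$ ($a = 20 + \left(9 - -216\right) = 20 + \left(9 + 216\right) = 20 + 225 = 245$)
$a \left(-110\right) - 40 = 245 \left(-110\right) - 40 = -26950 - 40 = -26990$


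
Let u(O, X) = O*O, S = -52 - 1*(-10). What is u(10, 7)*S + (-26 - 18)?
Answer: -4244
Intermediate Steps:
S = -42 (S = -52 + 10 = -42)
u(O, X) = O**2
u(10, 7)*S + (-26 - 18) = 10**2*(-42) + (-26 - 18) = 100*(-42) - 44 = -4200 - 44 = -4244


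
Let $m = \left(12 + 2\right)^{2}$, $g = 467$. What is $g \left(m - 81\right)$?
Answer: $53705$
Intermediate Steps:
$m = 196$ ($m = 14^{2} = 196$)
$g \left(m - 81\right) = 467 \left(196 - 81\right) = 467 \cdot 115 = 53705$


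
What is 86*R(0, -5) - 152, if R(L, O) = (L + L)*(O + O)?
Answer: -152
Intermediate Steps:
R(L, O) = 4*L*O (R(L, O) = (2*L)*(2*O) = 4*L*O)
86*R(0, -5) - 152 = 86*(4*0*(-5)) - 152 = 86*0 - 152 = 0 - 152 = -152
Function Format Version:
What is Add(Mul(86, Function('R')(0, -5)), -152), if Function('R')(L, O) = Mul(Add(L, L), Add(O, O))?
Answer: -152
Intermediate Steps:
Function('R')(L, O) = Mul(4, L, O) (Function('R')(L, O) = Mul(Mul(2, L), Mul(2, O)) = Mul(4, L, O))
Add(Mul(86, Function('R')(0, -5)), -152) = Add(Mul(86, Mul(4, 0, -5)), -152) = Add(Mul(86, 0), -152) = Add(0, -152) = -152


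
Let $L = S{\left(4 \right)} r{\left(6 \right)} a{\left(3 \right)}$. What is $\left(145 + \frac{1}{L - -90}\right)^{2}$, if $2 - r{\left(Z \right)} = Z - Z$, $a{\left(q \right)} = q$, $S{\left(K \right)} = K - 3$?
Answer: $\frac{193794241}{9216} \approx 21028.0$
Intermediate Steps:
$S{\left(K \right)} = -3 + K$
$r{\left(Z \right)} = 2$ ($r{\left(Z \right)} = 2 - \left(Z - Z\right) = 2 - 0 = 2 + 0 = 2$)
$L = 6$ ($L = \left(-3 + 4\right) 2 \cdot 3 = 1 \cdot 2 \cdot 3 = 2 \cdot 3 = 6$)
$\left(145 + \frac{1}{L - -90}\right)^{2} = \left(145 + \frac{1}{6 - -90}\right)^{2} = \left(145 + \frac{1}{6 + 90}\right)^{2} = \left(145 + \frac{1}{96}\right)^{2} = \left(\frac{13921}{96}\right)^{2} = \frac{193794241}{9216}$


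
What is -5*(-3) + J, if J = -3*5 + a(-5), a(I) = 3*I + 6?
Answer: -9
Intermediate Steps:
a(I) = 6 + 3*I
J = -24 (J = -3*5 + (6 + 3*(-5)) = -15 + (6 - 15) = -15 - 9 = -24)
-5*(-3) + J = -5*(-3) - 24 = 15 - 24 = -9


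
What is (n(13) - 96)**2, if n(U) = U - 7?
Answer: 8100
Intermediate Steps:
n(U) = -7 + U
(n(13) - 96)**2 = ((-7 + 13) - 96)**2 = (6 - 96)**2 = (-90)**2 = 8100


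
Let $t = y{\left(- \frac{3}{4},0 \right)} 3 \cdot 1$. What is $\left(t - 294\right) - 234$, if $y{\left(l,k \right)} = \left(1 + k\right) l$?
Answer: $- \frac{2121}{4} \approx -530.25$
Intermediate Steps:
$y{\left(l,k \right)} = l \left(1 + k\right)$
$t = - \frac{9}{4}$ ($t = - \frac{3}{4} \left(1 + 0\right) 3 \cdot 1 = \left(-3\right) \frac{1}{4} \cdot 1 \cdot 3 \cdot 1 = \left(- \frac{3}{4}\right) 1 \cdot 3 \cdot 1 = \left(- \frac{3}{4}\right) 3 \cdot 1 = \left(- \frac{9}{4}\right) 1 = - \frac{9}{4} \approx -2.25$)
$\left(t - 294\right) - 234 = \left(- \frac{9}{4} - 294\right) - 234 = - \frac{1185}{4} - 234 = - \frac{2121}{4}$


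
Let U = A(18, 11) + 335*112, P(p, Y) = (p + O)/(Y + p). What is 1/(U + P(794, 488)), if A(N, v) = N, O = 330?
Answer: 641/24062420 ≈ 2.6639e-5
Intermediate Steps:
P(p, Y) = (330 + p)/(Y + p) (P(p, Y) = (p + 330)/(Y + p) = (330 + p)/(Y + p))
U = 37538 (U = 18 + 335*112 = 18 + 37520 = 37538)
1/(U + P(794, 488)) = 1/(37538 + (330 + 794)/(488 + 794)) = 1/(37538 + 1124/1282) = 1/(37538 + (1/1282)*1124) = 1/(37538 + 562/641) = 1/(24062420/641) = 641/24062420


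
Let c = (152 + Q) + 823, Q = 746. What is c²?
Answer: 2961841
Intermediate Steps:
c = 1721 (c = (152 + 746) + 823 = 898 + 823 = 1721)
c² = 1721² = 2961841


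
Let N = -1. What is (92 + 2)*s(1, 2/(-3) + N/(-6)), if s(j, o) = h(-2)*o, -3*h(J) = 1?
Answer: 47/3 ≈ 15.667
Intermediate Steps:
h(J) = -⅓ (h(J) = -⅓*1 = -⅓)
s(j, o) = -o/3
(92 + 2)*s(1, 2/(-3) + N/(-6)) = (92 + 2)*(-(2/(-3) - 1/(-6))/3) = 94*(-(2*(-⅓) - 1*(-⅙))/3) = 94*(-(-⅔ + ⅙)/3) = 94*(-⅓*(-½)) = 94*(⅙) = 47/3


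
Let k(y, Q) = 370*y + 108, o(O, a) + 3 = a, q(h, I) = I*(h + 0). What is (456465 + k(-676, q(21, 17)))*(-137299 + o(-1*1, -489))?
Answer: -28447365323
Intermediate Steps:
q(h, I) = I*h
o(O, a) = -3 + a
k(y, Q) = 108 + 370*y
(456465 + k(-676, q(21, 17)))*(-137299 + o(-1*1, -489)) = (456465 + (108 + 370*(-676)))*(-137299 + (-3 - 489)) = (456465 + (108 - 250120))*(-137299 - 492) = (456465 - 250012)*(-137791) = 206453*(-137791) = -28447365323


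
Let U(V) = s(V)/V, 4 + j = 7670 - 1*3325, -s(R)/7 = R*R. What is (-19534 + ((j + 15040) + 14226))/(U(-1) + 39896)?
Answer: 4691/13301 ≈ 0.35268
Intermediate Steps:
s(R) = -7*R² (s(R) = -7*R*R = -7*R²)
j = 4341 (j = -4 + (7670 - 1*3325) = -4 + (7670 - 3325) = -4 + 4345 = 4341)
U(V) = -7*V (U(V) = (-7*V²)/V = -7*V)
(-19534 + ((j + 15040) + 14226))/(U(-1) + 39896) = (-19534 + ((4341 + 15040) + 14226))/(-7*(-1) + 39896) = (-19534 + (19381 + 14226))/(7 + 39896) = (-19534 + 33607)/39903 = 14073*(1/39903) = 4691/13301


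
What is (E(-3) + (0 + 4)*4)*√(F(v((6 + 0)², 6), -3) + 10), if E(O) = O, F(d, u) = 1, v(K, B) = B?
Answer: 13*√11 ≈ 43.116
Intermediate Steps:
(E(-3) + (0 + 4)*4)*√(F(v((6 + 0)², 6), -3) + 10) = (-3 + (0 + 4)*4)*√(1 + 10) = (-3 + 4*4)*√11 = (-3 + 16)*√11 = 13*√11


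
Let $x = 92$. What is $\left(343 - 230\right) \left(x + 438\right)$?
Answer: $59890$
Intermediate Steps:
$\left(343 - 230\right) \left(x + 438\right) = \left(343 - 230\right) \left(92 + 438\right) = 113 \cdot 530 = 59890$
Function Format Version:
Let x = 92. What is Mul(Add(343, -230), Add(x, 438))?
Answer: 59890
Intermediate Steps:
Mul(Add(343, -230), Add(x, 438)) = Mul(Add(343, -230), Add(92, 438)) = Mul(113, 530) = 59890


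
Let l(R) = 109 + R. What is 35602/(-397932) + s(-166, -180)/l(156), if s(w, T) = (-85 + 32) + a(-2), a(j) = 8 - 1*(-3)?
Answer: -13073837/52725990 ≈ -0.24796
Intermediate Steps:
a(j) = 11 (a(j) = 8 + 3 = 11)
s(w, T) = -42 (s(w, T) = (-85 + 32) + 11 = -53 + 11 = -42)
35602/(-397932) + s(-166, -180)/l(156) = 35602/(-397932) - 42/(109 + 156) = 35602*(-1/397932) - 42/265 = -17801/198966 - 42*1/265 = -17801/198966 - 42/265 = -13073837/52725990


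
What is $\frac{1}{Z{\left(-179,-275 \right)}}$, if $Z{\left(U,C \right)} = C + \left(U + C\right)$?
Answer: $- \frac{1}{729} \approx -0.0013717$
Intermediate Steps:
$Z{\left(U,C \right)} = U + 2 C$ ($Z{\left(U,C \right)} = C + \left(C + U\right) = U + 2 C$)
$\frac{1}{Z{\left(-179,-275 \right)}} = \frac{1}{-179 + 2 \left(-275\right)} = \frac{1}{-179 - 550} = \frac{1}{-729} = - \frac{1}{729}$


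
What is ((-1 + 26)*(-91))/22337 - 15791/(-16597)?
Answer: 44995056/52961027 ≈ 0.84959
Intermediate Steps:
((-1 + 26)*(-91))/22337 - 15791/(-16597) = (25*(-91))*(1/22337) - 15791*(-1/16597) = -2275*1/22337 + 15791/16597 = -325/3191 + 15791/16597 = 44995056/52961027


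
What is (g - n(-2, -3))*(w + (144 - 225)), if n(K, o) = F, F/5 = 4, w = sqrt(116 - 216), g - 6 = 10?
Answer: 324 - 40*I ≈ 324.0 - 40.0*I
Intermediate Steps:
g = 16 (g = 6 + 10 = 16)
w = 10*I (w = sqrt(-100) = 10*I ≈ 10.0*I)
F = 20 (F = 5*4 = 20)
n(K, o) = 20
(g - n(-2, -3))*(w + (144 - 225)) = (16 - 1*20)*(10*I + (144 - 225)) = (16 - 20)*(10*I - 81) = -4*(-81 + 10*I) = 324 - 40*I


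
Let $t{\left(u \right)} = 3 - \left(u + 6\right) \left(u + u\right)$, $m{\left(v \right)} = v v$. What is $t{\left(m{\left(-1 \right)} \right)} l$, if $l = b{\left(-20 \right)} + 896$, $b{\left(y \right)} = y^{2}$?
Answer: $-14256$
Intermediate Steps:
$m{\left(v \right)} = v^{2}$
$t{\left(u \right)} = 3 - 2 u \left(6 + u\right)$ ($t{\left(u \right)} = 3 - \left(6 + u\right) 2 u = 3 - 2 u \left(6 + u\right)$)
$l = 1296$ ($l = \left(-20\right)^{2} + 896 = 400 + 896 = 1296$)
$t{\left(m{\left(-1 \right)} \right)} l = \left(3 - 12 \left(-1\right)^{2} - 2 \left(\left(-1\right)^{2}\right)^{2}\right) 1296 = \left(3 - 12 - 2 \cdot 1^{2}\right) 1296 = \left(3 - 12 - 2\right) 1296 = \left(-11\right) 1296 = -14256$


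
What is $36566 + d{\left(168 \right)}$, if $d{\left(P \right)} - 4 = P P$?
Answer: $64794$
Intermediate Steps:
$d{\left(P \right)} = 4 + P^{2}$ ($d{\left(P \right)} = 4 + P P = 4 + P^{2}$)
$36566 + d{\left(168 \right)} = 36566 + \left(4 + 168^{2}\right) = 36566 + \left(4 + 28224\right) = 36566 + 28228 = 64794$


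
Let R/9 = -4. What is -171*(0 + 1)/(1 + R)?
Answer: 171/35 ≈ 4.8857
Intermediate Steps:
R = -36 (R = 9*(-4) = -36)
-171*(0 + 1)/(1 + R) = -171*(0 + 1)/(1 - 36) = -171/(-35) = -171*(-1)/35 = -171*(-1/35) = 171/35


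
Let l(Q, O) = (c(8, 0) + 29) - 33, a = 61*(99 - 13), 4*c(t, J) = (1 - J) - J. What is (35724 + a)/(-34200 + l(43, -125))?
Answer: -32776/27363 ≈ -1.1978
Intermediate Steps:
c(t, J) = ¼ - J/2 (c(t, J) = ((1 - J) - J)/4 = (1 - 2*J)/4 = ¼ - J/2)
a = 5246 (a = 61*86 = 5246)
l(Q, O) = -15/4 (l(Q, O) = ((¼ - ½*0) + 29) - 33 = ((¼ + 0) + 29) - 33 = (¼ + 29) - 33 = 117/4 - 33 = -15/4)
(35724 + a)/(-34200 + l(43, -125)) = (35724 + 5246)/(-34200 - 15/4) = 40970/(-136815/4) = 40970*(-4/136815) = -32776/27363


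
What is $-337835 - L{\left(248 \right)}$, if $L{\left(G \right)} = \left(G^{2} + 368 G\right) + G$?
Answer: $-490851$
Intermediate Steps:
$L{\left(G \right)} = G^{2} + 369 G$
$-337835 - L{\left(248 \right)} = -337835 - 248 \left(369 + 248\right) = -337835 - 248 \cdot 617 = -337835 - 153016 = -490851$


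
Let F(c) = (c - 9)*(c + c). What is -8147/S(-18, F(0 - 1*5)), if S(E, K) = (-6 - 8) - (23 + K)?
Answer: 8147/177 ≈ 46.028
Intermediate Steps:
F(c) = 2*c*(-9 + c) (F(c) = (-9 + c)*(2*c) = 2*c*(-9 + c))
S(E, K) = -37 - K (S(E, K) = -14 + (-23 - K) = -37 - K)
-8147/S(-18, F(0 - 1*5)) = -8147/(-37 - 2*(0 - 1*5)*(-9 + (0 - 1*5))) = -8147/(-37 - 2*(0 - 5)*(-9 + (0 - 5))) = -8147/(-37 - 2*(-5)*(-9 - 5)) = -8147/(-37 - 2*(-5)*(-14)) = -8147/(-37 - 1*140) = -8147/(-37 - 140) = -8147/(-177) = -8147*(-1/177) = 8147/177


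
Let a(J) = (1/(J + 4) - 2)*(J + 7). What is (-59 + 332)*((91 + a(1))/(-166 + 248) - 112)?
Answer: -12431601/410 ≈ -30321.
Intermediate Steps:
a(J) = (-2 + 1/(4 + J))*(7 + J) (a(J) = (1/(4 + J) - 2)*(7 + J) = (-2 + 1/(4 + J))*(7 + J))
(-59 + 332)*((91 + a(1))/(-166 + 248) - 112) = (-59 + 332)*((91 + (-49 - 21*1 - 2*1**2)/(4 + 1))/(-166 + 248) - 112) = 273*((91 + (-49 - 21 - 2*1)/5)/82 - 112) = 273*((91 + (-49 - 21 - 2)/5)*(1/82) - 112) = 273*((91 + (1/5)*(-72))*(1/82) - 112) = 273*((91 - 72/5)*(1/82) - 112) = 273*((383/5)*(1/82) - 112) = 273*(383/410 - 112) = 273*(-45537/410) = -12431601/410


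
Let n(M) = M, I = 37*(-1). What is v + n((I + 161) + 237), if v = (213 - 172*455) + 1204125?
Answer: 1126439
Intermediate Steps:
I = -37
v = 1126078 (v = (213 - 78260) + 1204125 = -78047 + 1204125 = 1126078)
v + n((I + 161) + 237) = 1126078 + ((-37 + 161) + 237) = 1126078 + (124 + 237) = 1126078 + 361 = 1126439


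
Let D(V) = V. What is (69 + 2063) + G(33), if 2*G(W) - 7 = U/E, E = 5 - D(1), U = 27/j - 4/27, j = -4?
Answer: 1844327/864 ≈ 2134.6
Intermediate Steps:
U = -745/108 (U = 27/(-4) - 4/27 = 27*(-1/4) - 4*1/27 = -27/4 - 4/27 = -745/108 ≈ -6.8981)
E = 4 (E = 5 - 1*1 = 5 - 1 = 4)
G(W) = 2279/864 (G(W) = 7/2 + (-745/108/4)/2 = 7/2 + (-745/108*1/4)/2 = 7/2 + (1/2)*(-745/432) = 7/2 - 745/864 = 2279/864)
(69 + 2063) + G(33) = (69 + 2063) + 2279/864 = 2132 + 2279/864 = 1844327/864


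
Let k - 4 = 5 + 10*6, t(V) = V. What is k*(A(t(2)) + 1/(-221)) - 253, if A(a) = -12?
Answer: -238970/221 ≈ -1081.3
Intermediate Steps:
k = 69 (k = 4 + (5 + 10*6) = 4 + (5 + 60) = 4 + 65 = 69)
k*(A(t(2)) + 1/(-221)) - 253 = 69*(-12 + 1/(-221)) - 253 = 69*(-12 - 1/221) - 253 = 69*(-2653/221) - 253 = -183057/221 - 253 = -238970/221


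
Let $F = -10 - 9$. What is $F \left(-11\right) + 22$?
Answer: $231$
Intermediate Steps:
$F = -19$ ($F = -10 - 9 = -19$)
$F \left(-11\right) + 22 = \left(-19\right) \left(-11\right) + 22 = 209 + 22 = 231$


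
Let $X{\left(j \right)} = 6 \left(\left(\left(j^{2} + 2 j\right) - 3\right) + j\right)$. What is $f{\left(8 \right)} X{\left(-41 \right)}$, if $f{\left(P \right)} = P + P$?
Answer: $149280$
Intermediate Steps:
$X{\left(j \right)} = -18 + 6 j^{2} + 18 j$ ($X{\left(j \right)} = 6 \left(\left(-3 + j^{2} + 2 j\right) + j\right) = 6 \left(-3 + j^{2} + 3 j\right) = -18 + 6 j^{2} + 18 j$)
$f{\left(P \right)} = 2 P$
$f{\left(8 \right)} X{\left(-41 \right)} = 2 \cdot 8 \left(-18 + 6 \left(-41\right)^{2} + 18 \left(-41\right)\right) = 16 \left(-18 + 6 \cdot 1681 - 738\right) = 16 \left(-18 + 10086 - 738\right) = 16 \cdot 9330 = 149280$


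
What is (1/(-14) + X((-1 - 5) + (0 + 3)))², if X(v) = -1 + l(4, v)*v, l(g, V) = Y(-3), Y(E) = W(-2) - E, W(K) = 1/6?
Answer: 5476/49 ≈ 111.76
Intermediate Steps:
W(K) = ⅙
Y(E) = ⅙ - E
l(g, V) = 19/6 (l(g, V) = ⅙ - 1*(-3) = ⅙ + 3 = 19/6)
X(v) = -1 + 19*v/6
(1/(-14) + X((-1 - 5) + (0 + 3)))² = (1/(-14) + (-1 + 19*((-1 - 5) + (0 + 3))/6))² = (-1/14 + (-1 + 19*(-6 + 3)/6))² = (-1/14 + (-1 + (19/6)*(-3)))² = (-1/14 + (-1 - 19/2))² = (-1/14 - 21/2)² = (-74/7)² = 5476/49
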